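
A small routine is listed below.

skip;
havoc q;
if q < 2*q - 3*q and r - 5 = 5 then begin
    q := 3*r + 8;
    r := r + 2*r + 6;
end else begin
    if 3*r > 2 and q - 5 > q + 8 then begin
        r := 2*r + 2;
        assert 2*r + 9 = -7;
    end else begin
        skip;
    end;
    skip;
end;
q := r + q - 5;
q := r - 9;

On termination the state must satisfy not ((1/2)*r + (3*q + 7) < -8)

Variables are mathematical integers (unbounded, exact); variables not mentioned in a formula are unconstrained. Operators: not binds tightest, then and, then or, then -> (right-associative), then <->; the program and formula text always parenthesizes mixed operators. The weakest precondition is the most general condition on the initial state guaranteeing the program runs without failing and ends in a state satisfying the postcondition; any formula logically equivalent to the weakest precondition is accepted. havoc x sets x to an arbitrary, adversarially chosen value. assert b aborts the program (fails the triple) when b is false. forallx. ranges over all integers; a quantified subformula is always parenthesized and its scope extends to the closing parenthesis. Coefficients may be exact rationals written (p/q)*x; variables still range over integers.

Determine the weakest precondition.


Working backward. After the program, the postcondition not ((1/2)*r + (3*q + 7) < -8) must hold; in canonical form it is not (3*q + (1/2)*r < -15).
Before q := r - 9: not ((7/2)*r < 12)
Before q := r + q - 5: not ((7/2)*r < 12)
Then branch requires not ((21/2)*r < -9); else branch requires not ((7/2)*r < 12).
Before the if: ((2*q < 0 and r = 10) -> (not ((21/2)*r < -9))) and ((not (2*q < 0 and r = 10)) -> (not ((7/2)*r < 12)))
Before havoc q: forall q_1. (((2*q_1 < 0 and r = 10) -> (not ((21/2)*r < -9))) and ((not (2*q_1 < 0 and r = 10)) -> (not ((7/2)*r < 12))))
Before skip: forall q_1. (((2*q_1 < 0 and r = 10) -> (not ((21/2)*r < -9))) and ((not (2*q_1 < 0 and r = 10)) -> (not ((7/2)*r < 12))))
Answer: WP = forall q_1. (((2*q_1 < 0 and r = 10) -> (not ((21/2)*r < -9))) and ((not (2*q_1 < 0 and r = 10)) -> (not ((7/2)*r < 12))))


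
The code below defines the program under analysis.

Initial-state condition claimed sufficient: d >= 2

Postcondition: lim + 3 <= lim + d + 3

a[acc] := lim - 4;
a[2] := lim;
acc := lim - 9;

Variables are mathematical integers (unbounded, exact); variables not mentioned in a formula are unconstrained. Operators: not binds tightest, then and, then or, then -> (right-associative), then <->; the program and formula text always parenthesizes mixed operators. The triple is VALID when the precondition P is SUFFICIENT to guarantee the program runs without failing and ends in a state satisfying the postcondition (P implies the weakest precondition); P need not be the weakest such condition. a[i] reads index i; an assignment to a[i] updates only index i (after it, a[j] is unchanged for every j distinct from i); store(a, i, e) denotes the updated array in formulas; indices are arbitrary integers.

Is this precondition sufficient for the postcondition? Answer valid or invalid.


Working backward. After the program, the postcondition lim + 3 <= lim + d + 3 must hold; in canonical form it is d >= 0.
Before acc := lim - 9: d >= 0
Before a[2] := lim: d >= 0
Before a[acc] := lim - 4: d >= 0
The weakest precondition is d >= 0.
Check whether d >= 2 implies it.
Every state satisfying the precondition satisfies the weakest precondition: the implication holds.
Answer: valid


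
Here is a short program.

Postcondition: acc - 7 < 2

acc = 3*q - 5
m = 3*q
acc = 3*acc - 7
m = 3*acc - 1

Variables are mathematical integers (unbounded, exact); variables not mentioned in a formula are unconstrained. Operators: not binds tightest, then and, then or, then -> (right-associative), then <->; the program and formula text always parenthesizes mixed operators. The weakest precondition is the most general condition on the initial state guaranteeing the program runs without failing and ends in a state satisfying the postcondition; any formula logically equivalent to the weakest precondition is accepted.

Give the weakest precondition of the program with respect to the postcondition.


Working backward. After the program, the postcondition acc - 7 < 2 must hold; in canonical form it is acc < 9.
Before m := 3*acc - 1: acc < 9
Before acc := 3*acc - 7: 3*acc < 16
Before m := 3*q: 3*acc < 16
Before acc := 3*q - 5: 9*q < 31
Answer: WP = 9*q < 31


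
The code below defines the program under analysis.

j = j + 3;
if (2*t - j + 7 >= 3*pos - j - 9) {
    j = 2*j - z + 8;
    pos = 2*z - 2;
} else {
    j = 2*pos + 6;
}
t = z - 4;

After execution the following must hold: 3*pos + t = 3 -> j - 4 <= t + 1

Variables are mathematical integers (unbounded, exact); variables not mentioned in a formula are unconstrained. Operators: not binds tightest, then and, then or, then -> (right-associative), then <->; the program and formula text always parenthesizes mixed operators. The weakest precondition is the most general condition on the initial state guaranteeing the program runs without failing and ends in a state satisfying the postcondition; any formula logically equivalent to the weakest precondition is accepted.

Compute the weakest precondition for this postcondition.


Working backward. After the program, the postcondition 3*pos + t = 3 -> j - 4 <= t + 1 must hold; in canonical form it is 3*pos + t = 3 -> j <= t + 5.
Before t := z - 4: 3*pos + z = 7 -> j <= z + 1
Then branch requires 7*z = 13 -> 2*j <= 2*z - 7; else branch requires 3*pos + z = 7 -> 2*pos <= z - 5.
Before the if: (2*t >= 3*pos - 16 -> (7*z = 13 -> 2*j <= 2*z - 7)) and ((not (2*t >= 3*pos - 16)) -> (3*pos + z = 7 -> 2*pos <= z - 5))
Before j := j + 3: (2*t >= 3*pos - 16 -> (7*z = 13 -> 2*j <= 2*z - 13)) and ((not (2*t >= 3*pos - 16)) -> (3*pos + z = 7 -> 2*pos <= z - 5))
Answer: WP = (2*t >= 3*pos - 16 -> (7*z = 13 -> 2*j <= 2*z - 13)) and ((not (2*t >= 3*pos - 16)) -> (3*pos + z = 7 -> 2*pos <= z - 5))


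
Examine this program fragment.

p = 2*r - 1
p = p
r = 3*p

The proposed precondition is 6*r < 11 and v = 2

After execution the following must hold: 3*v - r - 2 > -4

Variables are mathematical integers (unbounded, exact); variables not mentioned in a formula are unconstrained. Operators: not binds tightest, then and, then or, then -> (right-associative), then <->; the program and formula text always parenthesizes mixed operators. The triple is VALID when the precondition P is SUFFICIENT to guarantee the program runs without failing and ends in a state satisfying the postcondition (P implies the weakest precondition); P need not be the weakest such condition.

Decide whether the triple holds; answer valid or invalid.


Working backward. After the program, the postcondition 3*v - r - 2 > -4 must hold; in canonical form it is 3*v > r - 2.
Before r := 3*p: 3*v > 3*p - 2
Before p := p: 3*v > 3*p - 2
Before p := 2*r - 1: 3*v > 6*r - 5
The weakest precondition is 3*v > 6*r - 5.
Check whether 6*r < 11 and v = 2 implies it.
Every state satisfying the precondition satisfies the weakest precondition: the implication holds.
Answer: valid


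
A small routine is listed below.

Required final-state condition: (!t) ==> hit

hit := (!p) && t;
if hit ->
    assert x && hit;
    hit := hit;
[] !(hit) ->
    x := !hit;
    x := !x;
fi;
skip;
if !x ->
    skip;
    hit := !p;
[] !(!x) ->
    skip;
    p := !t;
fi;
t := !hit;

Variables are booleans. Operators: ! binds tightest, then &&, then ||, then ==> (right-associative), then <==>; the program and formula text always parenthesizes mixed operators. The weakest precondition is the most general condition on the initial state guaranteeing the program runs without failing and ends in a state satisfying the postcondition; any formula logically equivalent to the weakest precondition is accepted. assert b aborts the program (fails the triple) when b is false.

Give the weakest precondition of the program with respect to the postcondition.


Working backward. After the program, (!t) ==> hit must hold.
Before t := !hit: true
Then branch requires true; else branch requires true.
Before the if: true
Before skip: true
Then branch requires x && hit; else branch requires true.
Before the if: hit ==> (x && hit)
Before hit := (!p) && t: ((!p) && t) ==> (x && (!p) && t)
Answer: WP = ((!p) && t) ==> (x && (!p) && t)


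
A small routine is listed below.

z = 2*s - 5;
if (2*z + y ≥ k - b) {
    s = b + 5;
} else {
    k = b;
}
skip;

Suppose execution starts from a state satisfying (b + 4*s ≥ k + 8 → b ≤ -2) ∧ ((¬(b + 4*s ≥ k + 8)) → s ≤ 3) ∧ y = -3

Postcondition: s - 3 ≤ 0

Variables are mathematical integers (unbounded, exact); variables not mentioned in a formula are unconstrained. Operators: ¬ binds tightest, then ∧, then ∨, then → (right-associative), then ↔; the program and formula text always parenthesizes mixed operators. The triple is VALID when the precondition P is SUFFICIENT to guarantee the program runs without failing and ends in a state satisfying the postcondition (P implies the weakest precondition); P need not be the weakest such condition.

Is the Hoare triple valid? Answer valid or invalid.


Working backward. After the program, the postcondition s - 3 ≤ 0 must hold; in canonical form it is s ≤ 3.
Before skip: s ≤ 3
Then branch requires b ≤ -2; else branch requires s ≤ 3.
Before the if: (b + y + 2*z ≥ k → b ≤ -2) ∧ ((¬(b + y + 2*z ≥ k)) → s ≤ 3)
Before z := 2*s - 5: (b + 4*s + y ≥ k + 10 → b ≤ -2) ∧ ((¬(b + 4*s + y ≥ k + 10)) → s ≤ 3)
The weakest precondition is (b + 4*s + y ≥ k + 10 → b ≤ -2) ∧ ((¬(b + 4*s + y ≥ k + 10)) → s ≤ 3).
Check whether (b + 4*s ≥ k + 8 → b ≤ -2) ∧ ((¬(b + 4*s ≥ k + 8)) → s ≤ 3) ∧ y = -3 implies it.
Countermodel: at the initial state b = -2, k = 2, s = 4, y = -3, the precondition holds but the weakest precondition fails.
Answer: invalid


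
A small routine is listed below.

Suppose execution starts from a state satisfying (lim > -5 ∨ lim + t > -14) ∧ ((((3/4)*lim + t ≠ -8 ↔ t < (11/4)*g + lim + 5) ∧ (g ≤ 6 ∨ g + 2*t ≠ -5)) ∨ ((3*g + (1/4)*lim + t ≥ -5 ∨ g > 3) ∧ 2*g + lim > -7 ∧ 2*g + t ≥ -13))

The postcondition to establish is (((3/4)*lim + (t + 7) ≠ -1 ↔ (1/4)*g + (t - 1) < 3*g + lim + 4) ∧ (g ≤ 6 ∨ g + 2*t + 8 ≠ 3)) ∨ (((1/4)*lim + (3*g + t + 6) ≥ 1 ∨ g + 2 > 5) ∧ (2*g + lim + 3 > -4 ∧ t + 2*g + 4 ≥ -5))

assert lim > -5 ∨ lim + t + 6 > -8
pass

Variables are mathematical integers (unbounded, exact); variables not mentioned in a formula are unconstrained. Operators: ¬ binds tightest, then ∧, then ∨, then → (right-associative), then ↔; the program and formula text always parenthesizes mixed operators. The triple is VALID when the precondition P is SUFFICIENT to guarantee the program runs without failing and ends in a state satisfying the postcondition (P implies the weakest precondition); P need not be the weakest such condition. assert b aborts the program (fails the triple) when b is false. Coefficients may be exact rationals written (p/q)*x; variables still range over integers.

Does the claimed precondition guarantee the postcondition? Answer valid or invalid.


Working backward. After the program, the postcondition (((3/4)*lim + (t + 7) ≠ -1 ↔ (1/4)*g + (t - 1) < 3*g + lim + 4) ∧ (g ≤ 6 ∨ g + 2*t + 8 ≠ 3)) ∨ (((1/4)*lim + (3*g + t + 6) ≥ 1 ∨ g + 2 > 5) ∧ (2*g + lim + 3 > -4 ∧ t + 2*g + 4 ≥ -5)) must hold; in canonical form it is (((3/4)*lim + t ≠ -8 ↔ t < (11/4)*g + lim + 5) ∧ (g ≤ 6 ∨ g + 2*t ≠ -5)) ∨ ((3*g + (1/4)*lim + t ≥ -5 ∨ g > 3) ∧ 2*g + lim > -7 ∧ 2*g + t ≥ -9).
Before skip: (((3/4)*lim + t ≠ -8 ↔ t < (11/4)*g + lim + 5) ∧ (g ≤ 6 ∨ g + 2*t ≠ -5)) ∨ ((3*g + (1/4)*lim + t ≥ -5 ∨ g > 3) ∧ 2*g + lim > -7 ∧ 2*g + t ≥ -9)
Before assert lim > -5 ∨ lim + t + 6 > -8: (lim > -5 ∨ lim + t > -14) ∧ ((((3/4)*lim + t ≠ -8 ↔ t < (11/4)*g + lim + 5) ∧ (g ≤ 6 ∨ g + 2*t ≠ -5)) ∨ ((3*g + (1/4)*lim + t ≥ -5 ∨ g > 3) ∧ 2*g + lim > -7 ∧ 2*g + t ≥ -9))
The weakest precondition is (lim > -5 ∨ lim + t > -14) ∧ ((((3/4)*lim + t ≠ -8 ↔ t < (11/4)*g + lim + 5) ∧ (g ≤ 6 ∨ g + 2*t ≠ -5)) ∨ ((3*g + (1/4)*lim + t ≥ -5 ∨ g > 3) ∧ 2*g + lim > -7 ∧ 2*g + t ≥ -9)).
Check whether (lim > -5 ∨ lim + t > -14) ∧ ((((3/4)*lim + t ≠ -8 ↔ t < (11/4)*g + lim + 5) ∧ (g ≤ 6 ∨ g + 2*t ≠ -5)) ∨ ((3*g + (1/4)*lim + t ≥ -5 ∨ g > 3) ∧ 2*g + lim > -7 ∧ 2*g + t ≥ -13)) implies it.
Countermodel: at the initial state g = 8, lim = 24, t = -26, the precondition holds but the weakest precondition fails.
Answer: invalid


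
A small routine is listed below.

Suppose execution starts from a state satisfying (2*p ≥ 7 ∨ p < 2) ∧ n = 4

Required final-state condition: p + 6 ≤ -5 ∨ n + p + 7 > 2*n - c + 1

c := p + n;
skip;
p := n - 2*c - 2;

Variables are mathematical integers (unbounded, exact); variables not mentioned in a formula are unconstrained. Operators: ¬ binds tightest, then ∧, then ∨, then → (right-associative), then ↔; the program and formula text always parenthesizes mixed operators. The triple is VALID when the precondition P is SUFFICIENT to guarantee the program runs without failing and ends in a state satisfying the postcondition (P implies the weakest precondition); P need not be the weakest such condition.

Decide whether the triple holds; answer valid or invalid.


Working backward. After the program, the postcondition p + 6 ≤ -5 ∨ n + p + 7 > 2*n - c + 1 must hold; in canonical form it is p ≤ -11 ∨ c + p > n - 6.
Before p := n - 2*c - 2: n ≤ 2*c - 9 ∨ c < 4
Before skip: n ≤ 2*c - 9 ∨ c < 4
Before c := p + n: n + 2*p ≥ 9 ∨ n + p < 4
The weakest precondition is n + 2*p ≥ 9 ∨ n + p < 4.
Check whether (2*p ≥ 7 ∨ p < 2) ∧ n = 4 implies it.
Countermodel: at the initial state n = 4, p = 0, the precondition holds but the weakest precondition fails.
Answer: invalid


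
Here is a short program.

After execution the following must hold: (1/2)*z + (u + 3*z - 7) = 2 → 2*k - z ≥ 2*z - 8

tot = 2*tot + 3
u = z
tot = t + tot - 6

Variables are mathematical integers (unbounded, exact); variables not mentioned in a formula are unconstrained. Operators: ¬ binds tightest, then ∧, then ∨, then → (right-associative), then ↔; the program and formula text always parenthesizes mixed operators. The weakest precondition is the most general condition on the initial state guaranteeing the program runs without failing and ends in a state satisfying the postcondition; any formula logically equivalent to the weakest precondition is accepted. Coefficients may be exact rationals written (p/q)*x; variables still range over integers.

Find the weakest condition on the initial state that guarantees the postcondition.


Working backward. After the program, the postcondition (1/2)*z + (u + 3*z - 7) = 2 → 2*k - z ≥ 2*z - 8 must hold; in canonical form it is u + (7/2)*z = 9 → 2*k ≥ 3*z - 8.
Before tot := t + tot - 6: u + (7/2)*z = 9 → 2*k ≥ 3*z - 8
Before u := z: (9/2)*z = 9 → 2*k ≥ 3*z - 8
Before tot := 2*tot + 3: (9/2)*z = 9 → 2*k ≥ 3*z - 8
Answer: WP = (9/2)*z = 9 → 2*k ≥ 3*z - 8


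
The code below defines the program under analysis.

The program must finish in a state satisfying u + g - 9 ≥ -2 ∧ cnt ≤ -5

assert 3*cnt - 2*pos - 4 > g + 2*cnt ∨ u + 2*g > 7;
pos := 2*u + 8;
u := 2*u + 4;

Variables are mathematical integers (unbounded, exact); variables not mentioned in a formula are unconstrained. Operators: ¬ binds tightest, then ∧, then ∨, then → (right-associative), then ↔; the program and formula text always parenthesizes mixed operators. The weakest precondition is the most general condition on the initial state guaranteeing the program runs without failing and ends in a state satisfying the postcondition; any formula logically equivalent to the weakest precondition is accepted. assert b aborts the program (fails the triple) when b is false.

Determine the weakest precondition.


Working backward. After the program, the postcondition u + g - 9 ≥ -2 ∧ cnt ≤ -5 must hold; in canonical form it is g + u ≥ 7 ∧ cnt ≤ -5.
Before u := 2*u + 4: g + 2*u ≥ 3 ∧ cnt ≤ -5
Before pos := 2*u + 8: g + 2*u ≥ 3 ∧ cnt ≤ -5
Before assert 3*cnt - 2*pos - 4 > g + 2*cnt ∨ u + 2*g > 7: (cnt > g + 2*pos + 4 ∨ 2*g + u > 7) ∧ g + 2*u ≥ 3 ∧ cnt ≤ -5
Answer: WP = (cnt > g + 2*pos + 4 ∨ 2*g + u > 7) ∧ g + 2*u ≥ 3 ∧ cnt ≤ -5


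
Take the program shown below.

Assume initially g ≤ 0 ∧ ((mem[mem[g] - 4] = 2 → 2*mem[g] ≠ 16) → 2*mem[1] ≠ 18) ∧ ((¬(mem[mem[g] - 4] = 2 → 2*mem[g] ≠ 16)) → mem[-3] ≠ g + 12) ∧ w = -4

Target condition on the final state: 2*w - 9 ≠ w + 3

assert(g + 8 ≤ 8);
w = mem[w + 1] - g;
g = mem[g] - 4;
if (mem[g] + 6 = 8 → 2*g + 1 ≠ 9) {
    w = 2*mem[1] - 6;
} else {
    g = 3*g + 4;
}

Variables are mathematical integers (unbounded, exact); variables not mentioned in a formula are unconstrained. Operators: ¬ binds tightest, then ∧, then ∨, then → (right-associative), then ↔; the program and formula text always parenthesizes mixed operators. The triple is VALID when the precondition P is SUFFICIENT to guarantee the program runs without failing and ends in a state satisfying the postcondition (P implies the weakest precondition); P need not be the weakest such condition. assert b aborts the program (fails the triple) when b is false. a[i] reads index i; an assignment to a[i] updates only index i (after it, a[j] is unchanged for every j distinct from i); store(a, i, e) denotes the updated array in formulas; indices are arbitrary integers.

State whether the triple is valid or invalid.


Working backward. After the program, the postcondition 2*w - 9 ≠ w + 3 must hold; in canonical form it is w ≠ 12.
Then branch requires 2*mem[1] ≠ 18; else branch requires w ≠ 12.
Before the if: ((mem[g] = 2 → 2*g ≠ 8) → 2*mem[1] ≠ 18) ∧ ((¬(mem[g] = 2 → 2*g ≠ 8)) → w ≠ 12)
Before g := mem[g] - 4: ((mem[mem[g] - 4] = 2 → 2*mem[g] ≠ 16) → 2*mem[1] ≠ 18) ∧ ((¬(mem[mem[g] - 4] = 2 → 2*mem[g] ≠ 16)) → w ≠ 12)
Before w := mem[w + 1] - g: ((mem[mem[g] - 4] = 2 → 2*mem[g] ≠ 16) → 2*mem[1] ≠ 18) ∧ ((¬(mem[mem[g] - 4] = 2 → 2*mem[g] ≠ 16)) → mem[w + 1] ≠ g + 12)
Before assert g + 8 ≤ 8: g ≤ 0 ∧ ((mem[mem[g] - 4] = 2 → 2*mem[g] ≠ 16) → 2*mem[1] ≠ 18) ∧ ((¬(mem[mem[g] - 4] = 2 → 2*mem[g] ≠ 16)) → mem[w + 1] ≠ g + 12)
The weakest precondition is g ≤ 0 ∧ ((mem[mem[g] - 4] = 2 → 2*mem[g] ≠ 16) → 2*mem[1] ≠ 18) ∧ ((¬(mem[mem[g] - 4] = 2 → 2*mem[g] ≠ 16)) → mem[w + 1] ≠ g + 12).
Check whether g ≤ 0 ∧ ((mem[mem[g] - 4] = 2 → 2*mem[g] ≠ 16) → 2*mem[1] ≠ 18) ∧ ((¬(mem[mem[g] - 4] = 2 → 2*mem[g] ≠ 16)) → mem[-3] ≠ g + 12) ∧ w = -4 implies it.
Every state satisfying the precondition satisfies the weakest precondition: the implication holds.
Answer: valid


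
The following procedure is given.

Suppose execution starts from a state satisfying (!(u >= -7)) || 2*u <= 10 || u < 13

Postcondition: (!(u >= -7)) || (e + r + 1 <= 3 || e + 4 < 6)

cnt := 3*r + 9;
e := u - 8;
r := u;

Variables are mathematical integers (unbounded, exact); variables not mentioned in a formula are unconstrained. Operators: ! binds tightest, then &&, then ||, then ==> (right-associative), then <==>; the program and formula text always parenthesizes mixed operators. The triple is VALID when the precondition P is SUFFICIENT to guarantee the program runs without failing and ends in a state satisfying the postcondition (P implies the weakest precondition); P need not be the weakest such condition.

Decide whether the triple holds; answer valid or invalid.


Working backward. After the program, the postcondition (!(u >= -7)) || (e + r + 1 <= 3 || e + 4 < 6) must hold; in canonical form it is (!(u >= -7)) || e + r <= 2 || e < 2.
Before r := u: (!(u >= -7)) || e + u <= 2 || e < 2
Before e := u - 8: (!(u >= -7)) || 2*u <= 10 || u < 10
Before cnt := 3*r + 9: (!(u >= -7)) || 2*u <= 10 || u < 10
The weakest precondition is (!(u >= -7)) || 2*u <= 10 || u < 10.
Check whether (!(u >= -7)) || 2*u <= 10 || u < 13 implies it.
Countermodel: at the initial state u = 10, the precondition holds but the weakest precondition fails.
Answer: invalid


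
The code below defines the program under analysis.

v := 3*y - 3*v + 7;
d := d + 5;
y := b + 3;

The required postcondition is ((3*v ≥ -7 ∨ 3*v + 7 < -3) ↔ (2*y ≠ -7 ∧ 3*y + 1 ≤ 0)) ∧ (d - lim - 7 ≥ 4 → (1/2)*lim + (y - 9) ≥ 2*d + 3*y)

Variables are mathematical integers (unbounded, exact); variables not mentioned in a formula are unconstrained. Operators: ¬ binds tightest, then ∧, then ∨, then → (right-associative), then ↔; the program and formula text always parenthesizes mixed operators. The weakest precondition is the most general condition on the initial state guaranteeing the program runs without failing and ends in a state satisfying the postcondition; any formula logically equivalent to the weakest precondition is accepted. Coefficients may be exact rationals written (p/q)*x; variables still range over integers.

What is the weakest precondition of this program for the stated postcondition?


Working backward. After the program, the postcondition ((3*v ≥ -7 ∨ 3*v + 7 < -3) ↔ (2*y ≠ -7 ∧ 3*y + 1 ≤ 0)) ∧ (d - lim - 7 ≥ 4 → (1/2)*lim + (y - 9) ≥ 2*d + 3*y) must hold; in canonical form it is ((3*v ≥ -7 ∨ 3*v < -10) ↔ (2*y ≠ -7 ∧ 3*y ≤ -1)) ∧ (d ≥ lim + 11 → (1/2)*lim ≥ 2*d + 2*y + 9).
Before y := b + 3: ((3*v ≥ -7 ∨ 3*v < -10) ↔ (2*b ≠ -13 ∧ 3*b ≤ -10)) ∧ (d ≥ lim + 11 → (1/2)*lim ≥ 2*b + 2*d + 15)
Before d := d + 5: ((3*v ≥ -7 ∨ 3*v < -10) ↔ (2*b ≠ -13 ∧ 3*b ≤ -10)) ∧ (d ≥ lim + 6 → (1/2)*lim ≥ 2*b + 2*d + 25)
Before v := 3*y - 3*v + 7: ((9*y ≥ 9*v - 28 ∨ 9*y < 9*v - 31) ↔ (2*b ≠ -13 ∧ 3*b ≤ -10)) ∧ (d ≥ lim + 6 → (1/2)*lim ≥ 2*b + 2*d + 25)
Answer: WP = ((9*y ≥ 9*v - 28 ∨ 9*y < 9*v - 31) ↔ (2*b ≠ -13 ∧ 3*b ≤ -10)) ∧ (d ≥ lim + 6 → (1/2)*lim ≥ 2*b + 2*d + 25)


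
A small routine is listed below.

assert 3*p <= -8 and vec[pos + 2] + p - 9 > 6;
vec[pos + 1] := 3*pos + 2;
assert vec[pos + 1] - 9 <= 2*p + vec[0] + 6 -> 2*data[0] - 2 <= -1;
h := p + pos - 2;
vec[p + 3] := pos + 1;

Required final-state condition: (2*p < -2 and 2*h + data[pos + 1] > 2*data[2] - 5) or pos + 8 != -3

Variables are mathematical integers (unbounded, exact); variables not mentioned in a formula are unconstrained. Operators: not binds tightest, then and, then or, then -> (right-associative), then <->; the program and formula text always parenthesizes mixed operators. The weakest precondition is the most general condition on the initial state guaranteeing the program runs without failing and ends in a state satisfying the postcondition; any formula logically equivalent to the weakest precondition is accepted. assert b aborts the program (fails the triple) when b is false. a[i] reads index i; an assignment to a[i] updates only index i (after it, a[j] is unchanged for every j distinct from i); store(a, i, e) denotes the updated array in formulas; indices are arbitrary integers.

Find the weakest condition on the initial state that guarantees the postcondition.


Working backward. After the program, the postcondition (2*p < -2 and 2*h + data[pos + 1] > 2*data[2] - 5) or pos + 8 != -3 must hold; in canonical form it is (2*p < -2 and data[pos + 1] + 2*h > 2*data[2] - 5) or pos != -11.
Before vec[p + 3] := pos + 1: (2*p < -2 and data[pos + 1] + 2*h > 2*data[2] - 5) or pos != -11
Before h := p + pos - 2: (2*p < -2 and data[pos + 1] + 2*p + 2*pos > 2*data[2] - 1) or pos != -11
Before assert vec[pos + 1] - 9 <= 2*p + vec[0] + 6 -> 2*data[0] - 2 <= -1: (vec[pos + 1] <= vec[0] + 2*p + 15 -> 2*data[0] <= 1) and ((2*p < -2 and data[pos + 1] + 2*p + 2*pos > 2*data[2] - 1) or pos != -11)
Before vec[pos + 1] := 3*pos + 2: (store(vec, pos + 1, 3*pos + 2)[pos + 1] <= store(vec, pos + 1, 3*pos + 2)[0] + 2*p + 15 -> 2*data[0] <= 1) and ((2*p < -2 and data[pos + 1] + 2*p + 2*pos > 2*data[2] - 1) or pos != -11)
Before assert 3*p <= -8 and vec[pos + 2] + p - 9 > 6: 3*p <= -8 and vec[pos + 2] + p > 15 and (store(vec, pos + 1, 3*pos + 2)[pos + 1] <= store(vec, pos + 1, 3*pos + 2)[0] + 2*p + 15 -> 2*data[0] <= 1) and ((2*p < -2 and data[pos + 1] + 2*p + 2*pos > 2*data[2] - 1) or pos != -11)
Answer: WP = 3*p <= -8 and vec[pos + 2] + p > 15 and (store(vec, pos + 1, 3*pos + 2)[pos + 1] <= store(vec, pos + 1, 3*pos + 2)[0] + 2*p + 15 -> 2*data[0] <= 1) and ((2*p < -2 and data[pos + 1] + 2*p + 2*pos > 2*data[2] - 1) or pos != -11)


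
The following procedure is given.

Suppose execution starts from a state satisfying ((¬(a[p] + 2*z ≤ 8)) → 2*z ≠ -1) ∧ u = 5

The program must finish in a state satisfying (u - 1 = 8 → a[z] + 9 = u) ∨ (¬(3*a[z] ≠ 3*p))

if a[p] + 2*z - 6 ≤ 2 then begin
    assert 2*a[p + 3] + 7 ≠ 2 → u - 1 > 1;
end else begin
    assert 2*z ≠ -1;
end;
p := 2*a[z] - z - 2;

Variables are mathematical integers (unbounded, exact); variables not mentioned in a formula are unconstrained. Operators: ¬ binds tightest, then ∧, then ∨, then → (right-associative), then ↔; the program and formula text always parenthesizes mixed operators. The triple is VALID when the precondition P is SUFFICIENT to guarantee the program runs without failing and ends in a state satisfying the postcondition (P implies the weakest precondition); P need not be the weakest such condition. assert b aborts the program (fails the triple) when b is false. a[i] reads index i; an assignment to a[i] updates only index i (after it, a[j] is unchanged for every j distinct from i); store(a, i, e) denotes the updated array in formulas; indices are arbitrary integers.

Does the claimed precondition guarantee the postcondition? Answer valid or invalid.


Working backward. After the program, the postcondition (u - 1 = 8 → a[z] + 9 = u) ∨ (¬(3*a[z] ≠ 3*p)) must hold; in canonical form it is (u = 9 → a[z] = u - 9) ∨ (¬(3*a[z] ≠ 3*p)).
Before p := 2*a[z] - z - 2: (u = 9 → a[z] = u - 9) ∨ (¬(3*z ≠ 3*a[z] - 6))
Then branch requires (2*a[p + 3] ≠ -5 → u > 2) ∧ ((u = 9 → a[z] = u - 9) ∨ (¬(3*z ≠ 3*a[z] - 6))); else branch requires 2*z ≠ -1 ∧ ((u = 9 → a[z] = u - 9) ∨ (¬(3*z ≠ 3*a[z] - 6))).
Before the if: (a[p] + 2*z ≤ 8 → ((2*a[p + 3] ≠ -5 → u > 2) ∧ ((u = 9 → a[z] = u - 9) ∨ (¬(3*z ≠ 3*a[z] - 6))))) ∧ ((¬(a[p] + 2*z ≤ 8)) → (2*z ≠ -1 ∧ ((u = 9 → a[z] = u - 9) ∨ (¬(3*z ≠ 3*a[z] - 6)))))
The weakest precondition is (a[p] + 2*z ≤ 8 → ((2*a[p + 3] ≠ -5 → u > 2) ∧ ((u = 9 → a[z] = u - 9) ∨ (¬(3*z ≠ 3*a[z] - 6))))) ∧ ((¬(a[p] + 2*z ≤ 8)) → (2*z ≠ -1 ∧ ((u = 9 → a[z] = u - 9) ∨ (¬(3*z ≠ 3*a[z] - 6))))).
Check whether ((¬(a[p] + 2*z ≤ 8)) → 2*z ≠ -1) ∧ u = 5 implies it.
Every state satisfying the precondition satisfies the weakest precondition: the implication holds.
Answer: valid


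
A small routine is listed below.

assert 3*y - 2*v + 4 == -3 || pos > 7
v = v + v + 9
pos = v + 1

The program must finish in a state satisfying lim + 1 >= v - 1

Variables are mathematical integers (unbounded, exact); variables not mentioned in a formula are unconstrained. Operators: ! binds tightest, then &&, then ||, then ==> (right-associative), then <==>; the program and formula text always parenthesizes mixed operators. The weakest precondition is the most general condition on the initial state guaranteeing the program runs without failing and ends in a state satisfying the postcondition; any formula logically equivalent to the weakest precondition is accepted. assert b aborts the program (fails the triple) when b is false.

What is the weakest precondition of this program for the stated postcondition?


Working backward. After the program, the postcondition lim + 1 >= v - 1 must hold; in canonical form it is lim >= v - 2.
Before pos := v + 1: lim >= v - 2
Before v := v + v + 9: lim >= 2*v + 7
Before assert 3*y - 2*v + 4 == -3 || pos > 7: (3*y == 2*v - 7 || pos > 7) && lim >= 2*v + 7
Answer: WP = (3*y == 2*v - 7 || pos > 7) && lim >= 2*v + 7


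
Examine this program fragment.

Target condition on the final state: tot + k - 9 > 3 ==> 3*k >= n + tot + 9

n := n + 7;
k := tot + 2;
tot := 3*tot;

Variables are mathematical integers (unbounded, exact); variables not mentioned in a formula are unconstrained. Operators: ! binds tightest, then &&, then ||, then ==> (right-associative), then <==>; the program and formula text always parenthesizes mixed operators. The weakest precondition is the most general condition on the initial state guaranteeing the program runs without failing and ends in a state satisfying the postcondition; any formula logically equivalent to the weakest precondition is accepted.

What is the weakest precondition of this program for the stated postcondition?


Working backward. After the program, the postcondition tot + k - 9 > 3 ==> 3*k >= n + tot + 9 must hold; in canonical form it is k + tot > 12 ==> 3*k >= n + tot + 9.
Before tot := 3*tot: k + 3*tot > 12 ==> 3*k >= n + 3*tot + 9
Before k := tot + 2: 4*tot > 10 ==> n <= -3
Before n := n + 7: 4*tot > 10 ==> n <= -10
Answer: WP = 4*tot > 10 ==> n <= -10


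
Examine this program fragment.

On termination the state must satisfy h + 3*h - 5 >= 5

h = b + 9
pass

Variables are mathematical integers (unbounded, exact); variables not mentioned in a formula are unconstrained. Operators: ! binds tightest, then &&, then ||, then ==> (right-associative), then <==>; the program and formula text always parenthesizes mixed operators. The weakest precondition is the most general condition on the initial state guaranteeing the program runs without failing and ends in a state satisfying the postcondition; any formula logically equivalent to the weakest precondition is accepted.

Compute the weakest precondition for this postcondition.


Working backward. After the program, the postcondition h + 3*h - 5 >= 5 must hold; in canonical form it is 4*h >= 10.
Before skip: 4*h >= 10
Before h := b + 9: 4*b >= -26
Answer: WP = 4*b >= -26


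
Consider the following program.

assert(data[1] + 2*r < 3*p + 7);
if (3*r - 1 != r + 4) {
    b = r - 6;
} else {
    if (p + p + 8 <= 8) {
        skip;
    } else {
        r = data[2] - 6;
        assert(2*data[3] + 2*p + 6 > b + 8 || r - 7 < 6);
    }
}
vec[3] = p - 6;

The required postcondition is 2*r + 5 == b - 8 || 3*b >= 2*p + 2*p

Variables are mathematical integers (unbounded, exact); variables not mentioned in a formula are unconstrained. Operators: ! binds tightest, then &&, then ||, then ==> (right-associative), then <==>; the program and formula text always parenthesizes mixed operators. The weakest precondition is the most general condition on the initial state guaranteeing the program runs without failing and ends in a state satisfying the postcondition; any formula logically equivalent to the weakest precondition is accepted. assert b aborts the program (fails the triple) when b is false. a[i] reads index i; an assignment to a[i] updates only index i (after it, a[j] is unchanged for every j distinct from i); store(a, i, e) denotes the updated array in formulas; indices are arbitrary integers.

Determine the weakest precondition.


Working backward. After the program, the postcondition 2*r + 5 == b - 8 || 3*b >= 2*p + 2*p must hold; in canonical form it is 2*r == b - 13 || 3*b >= 4*p.
Before vec[3] := p - 6: 2*r == b - 13 || 3*b >= 4*p
Then branch requires r == -19 || 3*r >= 4*p + 18; else branch requires (2*p <= 0 ==> (2*r == b - 13 || 3*b >= 4*p)) && ((!(2*p <= 0)) ==> ((2*data[3] + 2*p > b + 2 || data[2] < 19) && (2*data[2] == b - 1 || 3*b >= 4*p))).
Before the if: (2*r != 5 ==> (r == -19 || 3*r >= 4*p + 18)) && ((!(2*r != 5)) ==> ((2*p <= 0 ==> (2*r == b - 13 || 3*b >= 4*p)) && ((!(2*p <= 0)) ==> ((2*data[3] + 2*p > b + 2 || data[2] < 19) && (2*data[2] == b - 1 || 3*b >= 4*p)))))
Before assert data[1] + 2*r < 3*p + 7: data[1] + 2*r < 3*p + 7 && (2*r != 5 ==> (r == -19 || 3*r >= 4*p + 18)) && ((!(2*r != 5)) ==> ((2*p <= 0 ==> (2*r == b - 13 || 3*b >= 4*p)) && ((!(2*p <= 0)) ==> ((2*data[3] + 2*p > b + 2 || data[2] < 19) && (2*data[2] == b - 1 || 3*b >= 4*p)))))
Answer: WP = data[1] + 2*r < 3*p + 7 && (2*r != 5 ==> (r == -19 || 3*r >= 4*p + 18)) && ((!(2*r != 5)) ==> ((2*p <= 0 ==> (2*r == b - 13 || 3*b >= 4*p)) && ((!(2*p <= 0)) ==> ((2*data[3] + 2*p > b + 2 || data[2] < 19) && (2*data[2] == b - 1 || 3*b >= 4*p)))))


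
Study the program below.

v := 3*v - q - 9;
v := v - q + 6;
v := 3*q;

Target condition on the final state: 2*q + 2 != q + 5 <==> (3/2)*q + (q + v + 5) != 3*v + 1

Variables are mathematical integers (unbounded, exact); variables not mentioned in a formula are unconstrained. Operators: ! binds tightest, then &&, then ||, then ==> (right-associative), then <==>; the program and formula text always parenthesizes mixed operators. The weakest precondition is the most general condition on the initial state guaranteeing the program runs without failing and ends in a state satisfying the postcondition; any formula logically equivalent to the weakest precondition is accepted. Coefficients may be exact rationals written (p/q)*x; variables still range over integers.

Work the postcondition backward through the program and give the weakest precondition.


Working backward. After the program, the postcondition 2*q + 2 != q + 5 <==> (3/2)*q + (q + v + 5) != 3*v + 1 must hold; in canonical form it is q != 3 <==> (5/2)*q != 2*v - 4.
Before v := 3*q: q != 3 <==> (7/2)*q != 4
Before v := v - q + 6: q != 3 <==> (7/2)*q != 4
Before v := 3*v - q - 9: q != 3 <==> (7/2)*q != 4
Answer: WP = q != 3 <==> (7/2)*q != 4


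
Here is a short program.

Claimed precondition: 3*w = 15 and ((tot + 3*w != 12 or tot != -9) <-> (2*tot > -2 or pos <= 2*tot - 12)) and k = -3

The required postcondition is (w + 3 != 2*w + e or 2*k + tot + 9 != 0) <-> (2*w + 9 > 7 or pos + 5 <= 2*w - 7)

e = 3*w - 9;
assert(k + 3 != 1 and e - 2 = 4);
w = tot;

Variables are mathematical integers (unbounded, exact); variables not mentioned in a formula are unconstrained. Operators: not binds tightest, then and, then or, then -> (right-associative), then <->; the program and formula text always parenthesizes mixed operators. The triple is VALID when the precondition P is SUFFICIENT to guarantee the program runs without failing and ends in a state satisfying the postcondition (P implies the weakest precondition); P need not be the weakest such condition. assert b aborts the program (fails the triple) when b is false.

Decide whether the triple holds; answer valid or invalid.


Working backward. After the program, the postcondition (w + 3 != 2*w + e or 2*k + tot + 9 != 0) <-> (2*w + 9 > 7 or pos + 5 <= 2*w - 7) must hold; in canonical form it is (e + w != 3 or 2*k + tot != -9) <-> (2*w > -2 or pos <= 2*w - 12).
Before w := tot: (e + tot != 3 or 2*k + tot != -9) <-> (2*tot > -2 or pos <= 2*tot - 12)
Before assert k + 3 != 1 and e - 2 = 4: k != -2 and e = 6 and ((e + tot != 3 or 2*k + tot != -9) <-> (2*tot > -2 or pos <= 2*tot - 12))
Before e := 3*w - 9: k != -2 and 3*w = 15 and ((tot + 3*w != 12 or 2*k + tot != -9) <-> (2*tot > -2 or pos <= 2*tot - 12))
The weakest precondition is k != -2 and 3*w = 15 and ((tot + 3*w != 12 or 2*k + tot != -9) <-> (2*tot > -2 or pos <= 2*tot - 12)).
Check whether 3*w = 15 and ((tot + 3*w != 12 or tot != -9) <-> (2*tot > -2 or pos <= 2*tot - 12)) and k = -3 implies it.
Countermodel: at the initial state k = -3, pos = -18, tot = -3, w = 5, the precondition holds but the weakest precondition fails.
Answer: invalid


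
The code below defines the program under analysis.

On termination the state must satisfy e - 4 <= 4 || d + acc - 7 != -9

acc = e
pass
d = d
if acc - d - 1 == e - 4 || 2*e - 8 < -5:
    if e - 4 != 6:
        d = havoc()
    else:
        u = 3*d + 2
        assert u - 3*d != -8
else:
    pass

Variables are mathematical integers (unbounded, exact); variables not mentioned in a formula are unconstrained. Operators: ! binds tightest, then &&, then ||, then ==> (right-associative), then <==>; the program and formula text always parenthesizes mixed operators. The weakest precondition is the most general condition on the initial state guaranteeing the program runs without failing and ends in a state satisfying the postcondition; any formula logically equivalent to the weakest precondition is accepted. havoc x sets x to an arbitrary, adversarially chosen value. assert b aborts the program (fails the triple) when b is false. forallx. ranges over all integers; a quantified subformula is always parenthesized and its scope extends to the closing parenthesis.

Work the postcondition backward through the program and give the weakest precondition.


Working backward. After the program, the postcondition e - 4 <= 4 || d + acc - 7 != -9 must hold; in canonical form it is e <= 8 || acc + d != -2.
Then branch requires (e != 10 ==> (forall d_1. (e <= 8 || acc + d_1 != -2))) && ((!(e != 10)) ==> (e <= 8 || acc + d != -2)); else branch requires e <= 8 || acc + d != -2.
Before the if: ((acc == d + e - 3 || 2*e < 3) ==> ((e != 10 ==> (forall d_1. (e <= 8 || acc + d_1 != -2))) && ((!(e != 10)) ==> (e <= 8 || acc + d != -2)))) && ((!(acc == d + e - 3 || 2*e < 3)) ==> (e <= 8 || acc + d != -2))
Before d := d: ((acc == d + e - 3 || 2*e < 3) ==> ((e != 10 ==> (forall d_1. (e <= 8 || acc + d_1 != -2))) && ((!(e != 10)) ==> (e <= 8 || acc + d != -2)))) && ((!(acc == d + e - 3 || 2*e < 3)) ==> (e <= 8 || acc + d != -2))
Before skip: ((acc == d + e - 3 || 2*e < 3) ==> ((e != 10 ==> (forall d_1. (e <= 8 || acc + d_1 != -2))) && ((!(e != 10)) ==> (e <= 8 || acc + d != -2)))) && ((!(acc == d + e - 3 || 2*e < 3)) ==> (e <= 8 || acc + d != -2))
Before acc := e: ((d == 3 || 2*e < 3) ==> ((e != 10 ==> (forall d_1. (e <= 8 || d_1 + e != -2))) && ((!(e != 10)) ==> (e <= 8 || d + e != -2)))) && ((!(d == 3 || 2*e < 3)) ==> (e <= 8 || d + e != -2))
Answer: WP = ((d == 3 || 2*e < 3) ==> ((e != 10 ==> (forall d_1. (e <= 8 || d_1 + e != -2))) && ((!(e != 10)) ==> (e <= 8 || d + e != -2)))) && ((!(d == 3 || 2*e < 3)) ==> (e <= 8 || d + e != -2))


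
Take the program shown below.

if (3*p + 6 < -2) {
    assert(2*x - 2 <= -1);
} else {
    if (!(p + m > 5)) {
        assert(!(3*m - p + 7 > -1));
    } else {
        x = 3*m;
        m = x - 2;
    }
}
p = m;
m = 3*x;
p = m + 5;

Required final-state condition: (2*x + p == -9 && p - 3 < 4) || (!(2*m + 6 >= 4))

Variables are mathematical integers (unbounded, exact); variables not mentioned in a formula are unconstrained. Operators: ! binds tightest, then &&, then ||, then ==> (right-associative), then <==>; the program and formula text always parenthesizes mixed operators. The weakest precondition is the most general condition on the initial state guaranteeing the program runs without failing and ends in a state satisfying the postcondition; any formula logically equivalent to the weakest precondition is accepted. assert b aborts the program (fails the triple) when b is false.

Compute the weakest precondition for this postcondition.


Working backward. After the program, the postcondition (2*x + p == -9 && p - 3 < 4) || (!(2*m + 6 >= 4)) must hold; in canonical form it is (p + 2*x == -9 && p < 7) || (!(2*m >= -2)).
Before p := m + 5: (m + 2*x == -14 && m < 2) || (!(2*m >= -2))
Before m := 3*x: (5*x == -14 && 3*x < 2) || (!(6*x >= -2))
Before p := m: (5*x == -14 && 3*x < 2) || (!(6*x >= -2))
Then branch requires 2*x <= 1 && ((5*x == -14 && 3*x < 2) || (!(6*x >= -2))); else branch requires ((!(m + p > 5)) ==> ((!(3*m > p - 8)) && ((5*x == -14 && 3*x < 2) || (!(6*x >= -2))))) && (m + p > 5 ==> ((15*m == -14 && 9*m < 2) || (!(18*m >= -2)))).
Before the if: (3*p < -8 ==> (2*x <= 1 && ((5*x == -14 && 3*x < 2) || (!(6*x >= -2))))) && ((!(3*p < -8)) ==> (((!(m + p > 5)) ==> ((!(3*m > p - 8)) && ((5*x == -14 && 3*x < 2) || (!(6*x >= -2))))) && (m + p > 5 ==> ((15*m == -14 && 9*m < 2) || (!(18*m >= -2))))))
Answer: WP = (3*p < -8 ==> (2*x <= 1 && ((5*x == -14 && 3*x < 2) || (!(6*x >= -2))))) && ((!(3*p < -8)) ==> (((!(m + p > 5)) ==> ((!(3*m > p - 8)) && ((5*x == -14 && 3*x < 2) || (!(6*x >= -2))))) && (m + p > 5 ==> ((15*m == -14 && 9*m < 2) || (!(18*m >= -2))))))
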